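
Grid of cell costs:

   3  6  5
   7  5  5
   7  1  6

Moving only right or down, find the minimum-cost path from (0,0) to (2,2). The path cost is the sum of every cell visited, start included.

Cheapest: [0,0] -> [0,1] -> [1,1] -> [2,1] -> [2,2]
  3 + 6 + 5 + 1 + 6 = 21
(Top row then right column would cost 25.)

21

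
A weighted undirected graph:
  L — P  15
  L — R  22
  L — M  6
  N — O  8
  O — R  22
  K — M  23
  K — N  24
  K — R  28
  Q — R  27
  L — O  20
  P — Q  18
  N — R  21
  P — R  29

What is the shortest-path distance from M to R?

28

Some routes from M to R:
M→L→O→R: 6 + 20 + 22 = 48
M→L→P→Q→R: 6 + 15 + 18 + 27 = 66
M→K→R: 23 + 28 = 51
M→L→O→N→R: 6 + 20 + 8 + 21 = 55
M→L→P→R: 6 + 15 + 29 = 50
M→L→R: 6 + 22 = 28
The minimum is 28.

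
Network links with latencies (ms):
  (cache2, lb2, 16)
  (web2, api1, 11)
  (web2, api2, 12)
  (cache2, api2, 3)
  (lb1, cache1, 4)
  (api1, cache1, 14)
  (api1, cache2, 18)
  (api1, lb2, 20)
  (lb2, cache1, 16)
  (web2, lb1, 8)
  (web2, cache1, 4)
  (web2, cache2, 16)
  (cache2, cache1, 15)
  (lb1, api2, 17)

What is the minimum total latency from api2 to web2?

Comparing a few candidate routes:
api2→cache2→cache1→web2: 3 + 15 + 4 = 22
api2→web2: 12
api2→cache2→cache1→lb1→web2: 3 + 15 + 4 + 8 = 30
api2→lb1→web2: 17 + 8 = 25
api2→lb1→cache1→web2: 17 + 4 + 4 = 25
api2→cache2→web2: 3 + 16 = 19
Shortest: 12 ms.

12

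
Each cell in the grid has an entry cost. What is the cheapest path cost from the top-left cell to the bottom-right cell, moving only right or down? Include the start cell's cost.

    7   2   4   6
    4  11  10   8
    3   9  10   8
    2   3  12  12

43

Best path: r0c0→r1c0→r2c0→r3c0→r3c1→r3c2→r3c3
Cost: 7 + 4 + 3 + 2 + 3 + 12 + 12 = 43
For comparison, the top-then-right route costs 47.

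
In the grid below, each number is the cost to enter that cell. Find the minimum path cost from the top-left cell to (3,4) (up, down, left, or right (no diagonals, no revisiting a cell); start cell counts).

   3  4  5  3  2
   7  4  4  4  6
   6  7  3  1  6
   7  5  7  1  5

25

Path (0,0) -> (0,1) -> (1,1) -> (1,2) -> (2,2) -> (2,3) -> (3,3) -> (3,4): 3 + 4 + 4 + 4 + 3 + 1 + 1 + 5 = 25.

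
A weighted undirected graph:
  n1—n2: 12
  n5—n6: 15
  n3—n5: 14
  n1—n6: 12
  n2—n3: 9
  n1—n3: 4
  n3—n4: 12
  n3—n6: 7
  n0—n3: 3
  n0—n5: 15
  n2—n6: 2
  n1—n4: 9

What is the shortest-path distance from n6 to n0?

Some routes from n6 to n0:
n6 -> n2 -> n3 -> n0: 2 + 9 + 3 = 14
n6 -> n3 -> n0: 7 + 3 = 10
n6 -> n1 -> n3 -> n0: 12 + 4 + 3 = 19
Best route has total 10.

10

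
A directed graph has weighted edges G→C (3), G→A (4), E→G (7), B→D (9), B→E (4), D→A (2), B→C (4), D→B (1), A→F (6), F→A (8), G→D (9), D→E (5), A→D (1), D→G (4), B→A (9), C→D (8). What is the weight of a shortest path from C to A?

Paths from C to A:
C-D-A: 8 + 2 = 10
C-D-G-A: 8 + 4 + 4 = 16
C-D-B-E-G-A: 8 + 1 + 4 + 7 + 4 = 24
C-D-E-G-A: 8 + 5 + 7 + 4 = 24
C-D-B-A: 8 + 1 + 9 = 18
Shortest: 10.

10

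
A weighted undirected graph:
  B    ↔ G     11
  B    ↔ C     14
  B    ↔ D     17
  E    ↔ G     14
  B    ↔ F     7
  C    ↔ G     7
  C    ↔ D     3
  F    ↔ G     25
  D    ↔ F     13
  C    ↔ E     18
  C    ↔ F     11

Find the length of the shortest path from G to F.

Some routes from G to F:
G-C-D-F: 7 + 3 + 13 = 23
G-C-F: 7 + 11 = 18
G-F: 25
G-B-F: 11 + 7 = 18
G-C-B-F: 7 + 14 + 7 = 28
G-C-D-B-F: 7 + 3 + 17 + 7 = 34
Shortest: 18.

18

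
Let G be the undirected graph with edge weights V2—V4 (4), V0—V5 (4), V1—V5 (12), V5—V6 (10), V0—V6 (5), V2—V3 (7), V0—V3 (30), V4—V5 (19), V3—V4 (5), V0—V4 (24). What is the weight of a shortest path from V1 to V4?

31

Checking several routes:
V1 - V5 - V0 - V4: 12 + 4 + 24 = 40
V1 - V5 - V4: 12 + 19 = 31
V1 - V5 - V0 - V3 - V4: 12 + 4 + 30 + 5 = 51
Best route has total 31.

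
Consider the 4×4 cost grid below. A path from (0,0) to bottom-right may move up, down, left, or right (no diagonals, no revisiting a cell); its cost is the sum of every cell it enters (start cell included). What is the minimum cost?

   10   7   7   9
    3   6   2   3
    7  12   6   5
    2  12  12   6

35

Cheapest: [0,0] -> [1,0] -> [1,1] -> [1,2] -> [1,3] -> [2,3] -> [3,3]
  10 + 3 + 6 + 2 + 3 + 5 + 6 = 35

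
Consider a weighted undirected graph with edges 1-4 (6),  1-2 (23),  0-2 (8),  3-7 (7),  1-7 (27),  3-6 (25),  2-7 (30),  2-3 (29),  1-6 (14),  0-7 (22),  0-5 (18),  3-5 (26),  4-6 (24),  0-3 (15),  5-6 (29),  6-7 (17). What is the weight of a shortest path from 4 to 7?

Checking several routes:
4 -> 6 -> 7: 24 + 17 = 41
4 -> 1 -> 7: 6 + 27 = 33
4 -> 1 -> 6 -> 3 -> 7: 6 + 14 + 25 + 7 = 52
4 -> 1 -> 6 -> 7: 6 + 14 + 17 = 37
Best route has total 33.

33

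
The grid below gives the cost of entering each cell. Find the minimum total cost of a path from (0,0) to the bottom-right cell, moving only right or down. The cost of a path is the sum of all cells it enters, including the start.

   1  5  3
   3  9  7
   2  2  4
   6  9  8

Take [0,0] [1,0] [2,0] [2,1] [2,2] [3,2] for a total of 1 + 3 + 2 + 2 + 4 + 8 = 20.
For comparison, the top-then-right route costs 28.

20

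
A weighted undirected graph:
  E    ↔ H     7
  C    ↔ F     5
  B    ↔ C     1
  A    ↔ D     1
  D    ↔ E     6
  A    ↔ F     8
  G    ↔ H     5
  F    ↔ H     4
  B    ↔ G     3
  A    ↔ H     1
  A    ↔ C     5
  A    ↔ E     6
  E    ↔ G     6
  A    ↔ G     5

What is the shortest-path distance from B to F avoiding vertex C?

12

Comparing a few candidate routes:
B→G→H→F: 3 + 5 + 4 = 12
B→G→A→F: 3 + 5 + 8 = 16
B→G→H→A→F: 3 + 5 + 1 + 8 = 17
B→G→A→H→F: 3 + 5 + 1 + 4 = 13
The minimum is 12.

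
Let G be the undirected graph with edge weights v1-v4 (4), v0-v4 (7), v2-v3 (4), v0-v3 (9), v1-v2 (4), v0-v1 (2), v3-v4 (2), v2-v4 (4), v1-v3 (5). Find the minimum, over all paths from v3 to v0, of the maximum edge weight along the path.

4

A few of the v3→v0 routes:
v3→v2→v4→v1→v0: max(4, 4, 4, 2) = 4
v3→v4→v1→v0: max(2, 4, 2) = 4
v3→v4→v2→v1→v0: max(2, 4, 4, 2) = 4
Smallest bottleneck: 4.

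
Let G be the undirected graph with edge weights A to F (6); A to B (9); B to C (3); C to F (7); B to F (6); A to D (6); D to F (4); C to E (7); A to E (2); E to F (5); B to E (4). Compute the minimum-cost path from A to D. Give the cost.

Comparing a few candidate routes:
A -> F -> D: 6 + 4 = 10
A -> D: 6
A -> E -> F -> D: 2 + 5 + 4 = 11
A -> E -> B -> F -> D: 2 + 4 + 6 + 4 = 16
The minimum is 6.

6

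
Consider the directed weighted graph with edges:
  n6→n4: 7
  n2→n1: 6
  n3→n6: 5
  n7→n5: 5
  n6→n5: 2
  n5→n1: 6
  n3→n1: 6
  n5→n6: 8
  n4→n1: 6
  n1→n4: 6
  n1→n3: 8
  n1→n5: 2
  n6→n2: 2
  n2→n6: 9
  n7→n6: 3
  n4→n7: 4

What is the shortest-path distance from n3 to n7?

16

Candidate routes:
n3 -> n1 -> n5 -> n6 -> n4 -> n7: 6 + 2 + 8 + 7 + 4 = 27
n3 -> n6 -> n2 -> n1 -> n4 -> n7: 5 + 2 + 6 + 6 + 4 = 23
n3 -> n6 -> n5 -> n1 -> n4 -> n7: 5 + 2 + 6 + 6 + 4 = 23
n3 -> n6 -> n4 -> n7: 5 + 7 + 4 = 16
n3 -> n1 -> n4 -> n7: 6 + 6 + 4 = 16
Best route has total 16.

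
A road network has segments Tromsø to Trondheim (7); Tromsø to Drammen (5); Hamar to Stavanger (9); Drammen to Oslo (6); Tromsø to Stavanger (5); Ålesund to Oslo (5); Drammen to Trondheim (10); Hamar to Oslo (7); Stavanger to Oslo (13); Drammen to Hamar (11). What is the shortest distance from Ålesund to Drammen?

11

Comparing a few candidate routes:
Ålesund -> Oslo -> Drammen: 5 + 6 = 11
Ålesund -> Oslo -> Stavanger -> Tromsø -> Drammen: 5 + 13 + 5 + 5 = 28
Ålesund -> Oslo -> Hamar -> Stavanger -> Tromsø -> Drammen: 5 + 7 + 9 + 5 + 5 = 31
Ålesund -> Oslo -> Stavanger -> Hamar -> Drammen: 5 + 13 + 9 + 11 = 38
Ålesund -> Oslo -> Stavanger -> Tromsø -> Trondheim -> Drammen: 5 + 13 + 5 + 7 + 10 = 40
Ålesund -> Oslo -> Hamar -> Drammen: 5 + 7 + 11 = 23
Best route has total 11 km.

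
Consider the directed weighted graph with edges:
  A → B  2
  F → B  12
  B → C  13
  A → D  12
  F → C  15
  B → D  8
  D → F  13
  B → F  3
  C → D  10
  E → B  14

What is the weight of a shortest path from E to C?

27

Paths from E to C:
E - B - D - F - C: 14 + 8 + 13 + 15 = 50
E - B - F - C: 14 + 3 + 15 = 32
E - B - C: 14 + 13 = 27
Best route has total 27.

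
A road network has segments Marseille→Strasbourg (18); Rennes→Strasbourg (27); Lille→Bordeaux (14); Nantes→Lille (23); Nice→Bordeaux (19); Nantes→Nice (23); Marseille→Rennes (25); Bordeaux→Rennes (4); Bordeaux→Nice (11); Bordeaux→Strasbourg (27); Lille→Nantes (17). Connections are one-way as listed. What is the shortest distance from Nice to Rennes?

Paths from Nice to Rennes:
Nice - Bordeaux - Rennes: 19 + 4 = 23
Best route has total 23 km.

23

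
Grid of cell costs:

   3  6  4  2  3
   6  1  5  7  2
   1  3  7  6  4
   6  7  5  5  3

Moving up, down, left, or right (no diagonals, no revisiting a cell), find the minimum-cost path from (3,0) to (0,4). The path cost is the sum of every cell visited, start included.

One optimal route is [3,0] [2,0] [2,1] [1,1] [1,2] [0,2] [0,3] [0,4].
Its cost is 6 + 1 + 3 + 1 + 5 + 4 + 2 + 3 = 25.

25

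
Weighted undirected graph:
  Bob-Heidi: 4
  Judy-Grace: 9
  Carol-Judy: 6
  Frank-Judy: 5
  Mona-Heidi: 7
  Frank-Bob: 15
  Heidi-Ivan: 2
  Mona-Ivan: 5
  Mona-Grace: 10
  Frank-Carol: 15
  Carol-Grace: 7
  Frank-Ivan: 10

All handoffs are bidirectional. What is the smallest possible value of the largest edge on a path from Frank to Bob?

10

Some routes from Frank to Bob:
Frank-Judy-Carol-Grace-Mona-Heidi-Bob: max(5, 6, 7, 10, 7, 4) = 10
Frank-Judy-Carol-Grace-Mona-Ivan-Heidi-Bob: max(5, 6, 7, 10, 5, 2, 4) = 10
Frank-Judy-Grace-Mona-Ivan-Heidi-Bob: max(5, 9, 10, 5, 2, 4) = 10
Frank-Judy-Grace-Mona-Heidi-Bob: max(5, 9, 10, 7, 4) = 10
Best route has worst link 10.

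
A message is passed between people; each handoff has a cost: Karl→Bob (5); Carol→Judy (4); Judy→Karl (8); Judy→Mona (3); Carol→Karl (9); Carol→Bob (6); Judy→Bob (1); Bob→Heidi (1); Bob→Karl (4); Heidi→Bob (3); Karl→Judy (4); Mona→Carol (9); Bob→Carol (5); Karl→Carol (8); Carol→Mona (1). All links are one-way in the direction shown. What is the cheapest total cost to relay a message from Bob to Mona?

A few of the Bob→Mona routes:
Bob -> Carol -> Mona: 5 + 1 = 6
Bob -> Karl -> Carol -> Mona: 4 + 8 + 1 = 13
Bob -> Karl -> Judy -> Mona: 4 + 4 + 3 = 11
Bob -> Carol -> Judy -> Mona: 5 + 4 + 3 = 12
The minimum is 6.

6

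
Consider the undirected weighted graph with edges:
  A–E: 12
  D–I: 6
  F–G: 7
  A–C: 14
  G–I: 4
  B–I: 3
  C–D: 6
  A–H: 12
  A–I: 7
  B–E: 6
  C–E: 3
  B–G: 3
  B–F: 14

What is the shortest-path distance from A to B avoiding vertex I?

18

Routes from A to B avoiding I:
A→C→E→B: 14 + 3 + 6 = 23
A→E→B: 12 + 6 = 18
Best route has total 18.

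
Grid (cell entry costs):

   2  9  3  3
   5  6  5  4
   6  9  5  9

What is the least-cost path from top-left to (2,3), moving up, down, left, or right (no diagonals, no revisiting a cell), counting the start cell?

30

One optimal route is (0,0) (0,1) (0,2) (0,3) (1,3) (2,3).
Its cost is 2 + 9 + 3 + 3 + 4 + 9 = 30.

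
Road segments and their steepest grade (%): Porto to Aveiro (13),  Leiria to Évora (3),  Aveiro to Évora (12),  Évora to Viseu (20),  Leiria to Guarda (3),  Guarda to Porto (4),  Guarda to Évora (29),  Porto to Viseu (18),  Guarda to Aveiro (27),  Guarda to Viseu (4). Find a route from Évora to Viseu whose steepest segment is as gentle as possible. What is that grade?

4

Some routes from Évora to Viseu:
Évora→Leiria→Guarda→Porto→Viseu: max(3, 3, 4, 18) = 18
Évora→Aveiro→Porto→Viseu: max(12, 13, 18) = 18
Évora→Leiria→Guarda→Viseu: max(3, 3, 4) = 4
Évora→Aveiro→Porto→Guarda→Viseu: max(12, 13, 4, 4) = 13
The minimum achievable maximum is 4%.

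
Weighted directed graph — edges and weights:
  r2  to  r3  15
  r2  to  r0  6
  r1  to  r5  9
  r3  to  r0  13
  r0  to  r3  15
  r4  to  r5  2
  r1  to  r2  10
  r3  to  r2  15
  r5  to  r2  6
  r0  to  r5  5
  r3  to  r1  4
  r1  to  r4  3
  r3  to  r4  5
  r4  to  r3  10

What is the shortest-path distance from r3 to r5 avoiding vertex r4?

Candidate routes:
r3→r1→r5: 4 + 9 = 13
r3→r1→r2→r0→r5: 4 + 10 + 6 + 5 = 25
r3→r0→r5: 13 + 5 = 18
r3→r2→r0→r5: 15 + 6 + 5 = 26
Shortest: 13.

13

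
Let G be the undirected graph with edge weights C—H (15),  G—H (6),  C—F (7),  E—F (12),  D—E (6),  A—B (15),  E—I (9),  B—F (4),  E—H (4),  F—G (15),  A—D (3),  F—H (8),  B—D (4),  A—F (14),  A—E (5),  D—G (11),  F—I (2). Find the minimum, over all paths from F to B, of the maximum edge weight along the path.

A few of the F→B routes:
F-H-E-D-B: max(8, 4, 6, 4) = 8
F-B: max(4) = 4
F-H-E-A-D-B: max(8, 4, 5, 3, 4) = 8
F-I-E-A-D-B: max(2, 9, 5, 3, 4) = 9
Smallest bottleneck: 4.

4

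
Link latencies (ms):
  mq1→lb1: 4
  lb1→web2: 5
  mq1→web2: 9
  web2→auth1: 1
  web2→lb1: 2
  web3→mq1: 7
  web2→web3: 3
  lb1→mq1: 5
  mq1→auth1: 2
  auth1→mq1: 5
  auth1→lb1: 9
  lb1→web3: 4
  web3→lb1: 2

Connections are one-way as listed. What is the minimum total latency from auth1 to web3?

Comparing a few candidate routes:
auth1 → mq1 → lb1 → web3: 5 + 4 + 4 = 13
auth1 → lb1 → web2 → web3: 9 + 5 + 3 = 17
auth1 → lb1 → web3: 9 + 4 = 13
Best route has total 13 ms.

13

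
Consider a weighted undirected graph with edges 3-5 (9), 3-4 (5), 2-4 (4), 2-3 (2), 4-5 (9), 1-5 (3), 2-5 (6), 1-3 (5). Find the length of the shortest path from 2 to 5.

Checking several routes:
2-5: 6
2-3-5: 2 + 9 = 11
2-4-5: 4 + 9 = 13
2-3-4-5: 2 + 5 + 9 = 16
2-3-1-5: 2 + 5 + 3 = 10
Best route has total 6.

6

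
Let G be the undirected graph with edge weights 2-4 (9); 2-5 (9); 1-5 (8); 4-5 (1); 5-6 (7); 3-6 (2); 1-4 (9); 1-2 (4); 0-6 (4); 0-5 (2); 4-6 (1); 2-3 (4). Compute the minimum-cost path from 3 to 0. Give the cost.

A few of the 3→0 routes:
3 -> 2 -> 5 -> 0: 4 + 9 + 2 = 15
3 -> 6 -> 5 -> 0: 2 + 7 + 2 = 11
3 -> 6 -> 0: 2 + 4 = 6
3 -> 6 -> 4 -> 5 -> 0: 2 + 1 + 1 + 2 = 6
Best route has total 6.

6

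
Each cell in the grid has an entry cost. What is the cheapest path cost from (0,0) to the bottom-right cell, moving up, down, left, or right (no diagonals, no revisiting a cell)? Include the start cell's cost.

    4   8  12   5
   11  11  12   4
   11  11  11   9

42

One optimal route is [0,0] -> [0,1] -> [0,2] -> [0,3] -> [1,3] -> [2,3].
Its cost is 4 + 8 + 12 + 5 + 4 + 9 = 42.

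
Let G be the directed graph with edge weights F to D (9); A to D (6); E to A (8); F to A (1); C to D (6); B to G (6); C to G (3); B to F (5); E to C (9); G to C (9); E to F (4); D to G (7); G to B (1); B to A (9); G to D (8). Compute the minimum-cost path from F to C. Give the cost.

23

Candidate routes:
F-A-D-G-C: 1 + 6 + 7 + 9 = 23
F-D-G-C: 9 + 7 + 9 = 25
Shortest: 23.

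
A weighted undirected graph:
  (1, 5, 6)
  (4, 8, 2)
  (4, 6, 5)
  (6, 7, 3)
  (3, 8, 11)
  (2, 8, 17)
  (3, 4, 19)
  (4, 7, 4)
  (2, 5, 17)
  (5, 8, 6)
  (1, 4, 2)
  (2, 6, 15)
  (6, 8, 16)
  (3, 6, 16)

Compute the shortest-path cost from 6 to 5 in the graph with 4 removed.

Some routes from 6 to 5 avoiding 4:
6-2-8-5: 15 + 17 + 6 = 38
6-2-5: 15 + 17 = 32
6-3-8-5: 16 + 11 + 6 = 33
6-8-5: 16 + 6 = 22
Shortest: 22.

22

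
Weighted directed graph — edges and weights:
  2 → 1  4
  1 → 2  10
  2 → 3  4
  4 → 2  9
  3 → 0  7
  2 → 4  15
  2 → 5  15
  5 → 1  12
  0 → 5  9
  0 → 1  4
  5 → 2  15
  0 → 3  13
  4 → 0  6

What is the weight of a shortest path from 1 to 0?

21

Routes from 1 to 0:
1 -> 2 -> 3 -> 0: 10 + 4 + 7 = 21
1 -> 2 -> 4 -> 0: 10 + 15 + 6 = 31
Shortest: 21.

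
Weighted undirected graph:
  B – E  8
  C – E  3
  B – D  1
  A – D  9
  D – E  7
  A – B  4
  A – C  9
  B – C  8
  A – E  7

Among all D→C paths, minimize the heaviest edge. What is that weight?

A few of the D→C routes:
D-E-B-C: max(7, 8, 8) = 8
D-B-A-E-C: max(1, 4, 7, 3) = 7
D-E-A-B-C: max(7, 7, 4, 8) = 8
D-E-C: max(7, 3) = 7
Smallest bottleneck: 7.

7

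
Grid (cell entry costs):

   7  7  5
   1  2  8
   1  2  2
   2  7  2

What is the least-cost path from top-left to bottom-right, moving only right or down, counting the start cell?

15

One optimal route is r0c0 -> r1c0 -> r2c0 -> r2c1 -> r2c2 -> r3c2.
Its cost is 7 + 1 + 1 + 2 + 2 + 2 = 15.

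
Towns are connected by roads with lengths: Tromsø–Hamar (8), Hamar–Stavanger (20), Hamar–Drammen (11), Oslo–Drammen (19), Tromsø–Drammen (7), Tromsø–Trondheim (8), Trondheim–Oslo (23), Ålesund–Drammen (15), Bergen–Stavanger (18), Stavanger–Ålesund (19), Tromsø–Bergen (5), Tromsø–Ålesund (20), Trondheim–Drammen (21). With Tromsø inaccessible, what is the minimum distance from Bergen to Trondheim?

Routes from Bergen to Trondheim avoiding Tromsø:
Bergen - Stavanger - Hamar - Drammen - Trondheim: 18 + 20 + 11 + 21 = 70
Bergen - Stavanger - Ålesund - Drammen - Trondheim: 18 + 19 + 15 + 21 = 73
Bergen - Stavanger - Hamar - Drammen - Oslo - Trondheim: 18 + 20 + 11 + 19 + 23 = 91
Bergen - Stavanger - Ålesund - Drammen - Oslo - Trondheim: 18 + 19 + 15 + 19 + 23 = 94
The minimum is 70.

70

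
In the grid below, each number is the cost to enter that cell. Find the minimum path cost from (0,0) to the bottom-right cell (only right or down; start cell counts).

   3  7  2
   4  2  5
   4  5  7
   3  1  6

One optimal route is r0c0→r1c0→r1c1→r2c1→r3c1→r3c2.
Its cost is 3 + 4 + 2 + 5 + 1 + 6 = 21.

21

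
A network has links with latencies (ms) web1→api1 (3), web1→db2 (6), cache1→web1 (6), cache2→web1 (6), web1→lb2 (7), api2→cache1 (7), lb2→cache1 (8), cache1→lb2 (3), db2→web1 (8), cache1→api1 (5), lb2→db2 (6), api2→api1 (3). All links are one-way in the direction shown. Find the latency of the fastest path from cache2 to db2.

12

Routes from cache2 to db2:
cache2-web1-lb2-db2: 6 + 7 + 6 = 19
cache2-web1-db2: 6 + 6 = 12
Best route has total 12 ms.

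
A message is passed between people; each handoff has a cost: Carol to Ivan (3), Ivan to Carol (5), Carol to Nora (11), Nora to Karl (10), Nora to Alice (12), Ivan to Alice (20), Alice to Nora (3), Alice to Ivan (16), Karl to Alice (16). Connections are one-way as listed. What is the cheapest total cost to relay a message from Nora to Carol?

33

Routes from Nora to Carol:
Nora-Karl-Alice-Ivan-Carol: 10 + 16 + 16 + 5 = 47
Nora-Alice-Ivan-Carol: 12 + 16 + 5 = 33
The minimum is 33.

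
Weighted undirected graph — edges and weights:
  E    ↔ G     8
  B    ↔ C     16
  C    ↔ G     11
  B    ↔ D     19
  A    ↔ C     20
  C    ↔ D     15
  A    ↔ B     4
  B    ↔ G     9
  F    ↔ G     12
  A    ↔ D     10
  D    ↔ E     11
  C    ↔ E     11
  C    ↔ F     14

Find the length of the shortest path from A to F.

Some routes from A to F:
A → B → G → C → F: 4 + 9 + 11 + 14 = 38
A → B → C → F: 4 + 16 + 14 = 34
A → D → E → G → F: 10 + 11 + 8 + 12 = 41
A → B → G → F: 4 + 9 + 12 = 25
A → D → C → F: 10 + 15 + 14 = 39
A → C → F: 20 + 14 = 34
The minimum is 25.

25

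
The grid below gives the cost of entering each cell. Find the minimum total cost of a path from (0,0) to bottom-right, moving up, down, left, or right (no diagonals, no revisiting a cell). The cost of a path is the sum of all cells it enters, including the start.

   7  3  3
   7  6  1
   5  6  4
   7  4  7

Path [0,0]→[0,1]→[0,2]→[1,2]→[2,2]→[3,2]: 7 + 3 + 3 + 1 + 4 + 7 = 25.

25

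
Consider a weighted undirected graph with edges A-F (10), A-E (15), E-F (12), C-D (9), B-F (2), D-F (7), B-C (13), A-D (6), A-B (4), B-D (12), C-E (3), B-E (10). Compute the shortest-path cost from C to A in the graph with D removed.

17

Some routes from C to A avoiding D:
C-E-B-A: 3 + 10 + 4 = 17
C-E-A: 3 + 15 = 18
C-B-A: 13 + 4 = 17
The minimum is 17.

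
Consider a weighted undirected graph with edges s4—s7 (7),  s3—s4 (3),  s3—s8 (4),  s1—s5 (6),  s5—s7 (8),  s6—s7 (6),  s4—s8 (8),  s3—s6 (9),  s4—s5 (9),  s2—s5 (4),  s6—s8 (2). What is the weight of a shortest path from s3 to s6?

Comparing a few candidate routes:
s3 → s4 → s7 → s6: 3 + 7 + 6 = 16
s3 → s8 → s6: 4 + 2 = 6
s3 → s6: 9
s3 → s4 → s8 → s6: 3 + 8 + 2 = 13
s3 → s8 → s4 → s7 → s6: 4 + 8 + 7 + 6 = 25
The minimum is 6.

6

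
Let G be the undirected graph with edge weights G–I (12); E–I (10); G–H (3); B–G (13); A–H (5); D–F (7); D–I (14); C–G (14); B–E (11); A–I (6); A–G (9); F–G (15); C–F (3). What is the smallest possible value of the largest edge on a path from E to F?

14

Some routes from E to F:
E -> B -> G -> H -> A -> I -> D -> F: max(11, 13, 3, 5, 6, 14, 7) = 14
E -> B -> G -> C -> F: max(11, 13, 14, 3) = 14
E -> B -> G -> I -> D -> F: max(11, 13, 12, 14, 7) = 14
Smallest bottleneck: 14.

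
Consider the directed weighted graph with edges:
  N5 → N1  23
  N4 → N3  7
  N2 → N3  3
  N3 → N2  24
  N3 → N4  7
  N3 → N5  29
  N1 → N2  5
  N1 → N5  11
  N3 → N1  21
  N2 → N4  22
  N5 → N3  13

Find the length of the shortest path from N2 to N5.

32

Paths from N2 to N5:
N2 -> N3 -> N1 -> N5: 3 + 21 + 11 = 35
N2 -> N4 -> N3 -> N5: 22 + 7 + 29 = 58
N2 -> N4 -> N3 -> N1 -> N5: 22 + 7 + 21 + 11 = 61
N2 -> N3 -> N5: 3 + 29 = 32
Best route has total 32.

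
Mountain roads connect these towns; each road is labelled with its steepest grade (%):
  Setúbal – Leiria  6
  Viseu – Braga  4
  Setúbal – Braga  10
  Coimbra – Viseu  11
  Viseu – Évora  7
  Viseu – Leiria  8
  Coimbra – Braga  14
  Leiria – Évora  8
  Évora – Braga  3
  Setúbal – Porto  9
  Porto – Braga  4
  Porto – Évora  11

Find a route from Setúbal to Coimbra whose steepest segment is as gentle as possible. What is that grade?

Checking several routes:
Setúbal→Braga→Viseu→Coimbra: max(10, 4, 11) = 11
Setúbal→Braga→Porto→Évora→Viseu→Coimbra: max(10, 4, 11, 7, 11) = 11
Setúbal→Braga→Porto→Évora→Leiria→Viseu→Coimbra: max(10, 4, 11, 8, 8, 11) = 11
The minimum achievable maximum is 11%.

11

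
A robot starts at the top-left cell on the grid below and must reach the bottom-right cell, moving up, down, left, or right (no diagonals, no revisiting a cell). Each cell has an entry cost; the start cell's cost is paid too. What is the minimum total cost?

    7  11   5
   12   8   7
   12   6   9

One optimal route is r0c0 -> r0c1 -> r0c2 -> r1c2 -> r2c2.
Its cost is 7 + 11 + 5 + 7 + 9 = 39.

39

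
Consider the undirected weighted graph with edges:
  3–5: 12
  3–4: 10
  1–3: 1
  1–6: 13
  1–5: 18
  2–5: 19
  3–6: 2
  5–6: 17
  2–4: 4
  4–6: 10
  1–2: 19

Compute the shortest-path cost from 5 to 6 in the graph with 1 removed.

14

A few of the 5→6 routes:
5 -> 3 -> 4 -> 6: 12 + 10 + 10 = 32
5 -> 6: 17
5 -> 3 -> 6: 12 + 2 = 14
The minimum is 14.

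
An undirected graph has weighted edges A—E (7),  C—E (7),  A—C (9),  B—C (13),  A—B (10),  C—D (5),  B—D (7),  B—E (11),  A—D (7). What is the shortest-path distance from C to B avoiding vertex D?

13

Some routes from C to B avoiding D:
C - A - B: 9 + 10 = 19
C - E - A - B: 7 + 7 + 10 = 24
C - E - B: 7 + 11 = 18
C - B: 13
Best route has total 13.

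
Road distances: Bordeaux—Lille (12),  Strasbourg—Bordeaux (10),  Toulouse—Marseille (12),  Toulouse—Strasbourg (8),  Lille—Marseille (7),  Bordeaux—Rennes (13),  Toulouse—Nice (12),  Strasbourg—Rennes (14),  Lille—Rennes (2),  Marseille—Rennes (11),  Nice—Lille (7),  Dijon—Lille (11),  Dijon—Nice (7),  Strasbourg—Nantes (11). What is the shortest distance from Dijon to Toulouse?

Some routes from Dijon to Toulouse:
Dijon -> Lille -> Nice -> Toulouse: 11 + 7 + 12 = 30
Dijon -> Lille -> Rennes -> Strasbourg -> Toulouse: 11 + 2 + 14 + 8 = 35
Dijon -> Lille -> Marseille -> Toulouse: 11 + 7 + 12 = 30
Dijon -> Lille -> Rennes -> Marseille -> Toulouse: 11 + 2 + 11 + 12 = 36
Dijon -> Nice -> Lille -> Marseille -> Toulouse: 7 + 7 + 7 + 12 = 33
Dijon -> Nice -> Toulouse: 7 + 12 = 19
Shortest: 19.

19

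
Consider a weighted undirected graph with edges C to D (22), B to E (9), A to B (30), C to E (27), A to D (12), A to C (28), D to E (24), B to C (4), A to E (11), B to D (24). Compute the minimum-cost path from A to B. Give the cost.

20

Some routes from A to B:
A→D→B: 12 + 24 = 36
A→C→B: 28 + 4 = 32
A→B: 30
A→E→B: 11 + 9 = 20
The minimum is 20.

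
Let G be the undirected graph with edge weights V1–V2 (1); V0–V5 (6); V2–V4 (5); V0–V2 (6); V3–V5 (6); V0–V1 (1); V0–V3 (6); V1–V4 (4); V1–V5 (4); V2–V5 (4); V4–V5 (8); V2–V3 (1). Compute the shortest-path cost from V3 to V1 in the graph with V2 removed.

Routes from V3 to V1 avoiding V2:
V3 → V0 → V5 → V1: 6 + 6 + 4 = 16
V3 → V0 → V1: 6 + 1 = 7
V3 → V5 → V4 → V1: 6 + 8 + 4 = 18
V3 → V5 → V0 → V1: 6 + 6 + 1 = 13
V3 → V5 → V1: 6 + 4 = 10
V3 → V0 → V5 → V4 → V1: 6 + 6 + 8 + 4 = 24
The minimum is 7.

7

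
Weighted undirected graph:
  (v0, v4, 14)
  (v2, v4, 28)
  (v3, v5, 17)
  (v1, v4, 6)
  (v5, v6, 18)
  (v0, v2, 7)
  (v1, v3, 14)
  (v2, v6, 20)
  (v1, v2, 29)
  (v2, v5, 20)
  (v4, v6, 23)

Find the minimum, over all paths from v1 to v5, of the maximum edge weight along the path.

Comparing a few candidate routes:
v1 → v4 → v0 → v2 → v5: max(6, 14, 7, 20) = 20
v1 → v3 → v5: max(14, 17) = 17
v1 → v4 → v0 → v2 → v6 → v5: max(6, 14, 7, 20, 18) = 20
Best route has worst link 17.

17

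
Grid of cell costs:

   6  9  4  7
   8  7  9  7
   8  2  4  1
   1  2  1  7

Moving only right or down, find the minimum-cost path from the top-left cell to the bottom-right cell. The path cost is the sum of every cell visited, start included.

33

Take (0,0) -> (1,0) -> (1,1) -> (2,1) -> (3,1) -> (3,2) -> (3,3) for a total of 6 + 8 + 7 + 2 + 2 + 1 + 7 = 33.
For comparison, the top-then-right route costs 41.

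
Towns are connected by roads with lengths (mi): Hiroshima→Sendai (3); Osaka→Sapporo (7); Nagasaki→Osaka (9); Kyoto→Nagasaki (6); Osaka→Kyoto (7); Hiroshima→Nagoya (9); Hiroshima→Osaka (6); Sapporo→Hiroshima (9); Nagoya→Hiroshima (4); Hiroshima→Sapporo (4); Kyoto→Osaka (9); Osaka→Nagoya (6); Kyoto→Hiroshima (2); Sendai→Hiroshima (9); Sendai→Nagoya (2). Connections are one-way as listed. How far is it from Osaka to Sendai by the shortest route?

Candidate routes:
Osaka-Kyoto-Hiroshima-Sendai: 7 + 2 + 3 = 12
Osaka-Nagoya-Hiroshima-Sendai: 6 + 4 + 3 = 13
Osaka-Sapporo-Hiroshima-Sendai: 7 + 9 + 3 = 19
The minimum is 12 mi.

12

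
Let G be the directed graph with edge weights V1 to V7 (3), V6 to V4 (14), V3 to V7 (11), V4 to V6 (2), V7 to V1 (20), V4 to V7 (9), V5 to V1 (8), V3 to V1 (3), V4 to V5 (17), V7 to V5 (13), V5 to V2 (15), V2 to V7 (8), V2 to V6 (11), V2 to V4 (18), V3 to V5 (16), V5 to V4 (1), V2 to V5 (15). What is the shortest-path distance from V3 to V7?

6

Some routes from V3 to V7:
V3 - V1 - V7: 3 + 3 = 6
V3 - V5 - V2 - V4 - V7: 16 + 15 + 18 + 9 = 58
V3 - V5 - V1 - V7: 16 + 8 + 3 = 27
V3 - V7: 11
V3 - V5 - V4 - V7: 16 + 1 + 9 = 26
V3 - V5 - V2 - V7: 16 + 15 + 8 = 39
Best route has total 6.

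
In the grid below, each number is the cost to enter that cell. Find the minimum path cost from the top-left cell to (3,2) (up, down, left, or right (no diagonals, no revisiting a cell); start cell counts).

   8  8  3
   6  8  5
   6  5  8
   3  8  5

Path r0c0 r1c0 r2c0 r3c0 r3c1 r3c2: 8 + 6 + 6 + 3 + 8 + 5 = 36.

36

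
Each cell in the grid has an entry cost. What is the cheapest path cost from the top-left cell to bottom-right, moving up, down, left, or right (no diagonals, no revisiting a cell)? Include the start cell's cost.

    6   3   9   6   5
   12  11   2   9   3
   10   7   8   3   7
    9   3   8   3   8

42

One optimal route is r0c0 → r0c1 → r0c2 → r1c2 → r2c2 → r2c3 → r3c3 → r3c4.
Its cost is 6 + 3 + 9 + 2 + 8 + 3 + 3 + 8 = 42.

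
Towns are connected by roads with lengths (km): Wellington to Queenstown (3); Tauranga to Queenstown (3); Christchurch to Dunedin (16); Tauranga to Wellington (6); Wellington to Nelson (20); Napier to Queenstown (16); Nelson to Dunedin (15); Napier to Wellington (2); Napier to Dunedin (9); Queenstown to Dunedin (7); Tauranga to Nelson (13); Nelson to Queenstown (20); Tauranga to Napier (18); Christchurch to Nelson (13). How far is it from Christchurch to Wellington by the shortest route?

Comparing a few candidate routes:
Christchurch -> Dunedin -> Napier -> Wellington: 16 + 9 + 2 = 27
Christchurch -> Nelson -> Tauranga -> Wellington: 13 + 13 + 6 = 32
Christchurch -> Dunedin -> Queenstown -> Wellington: 16 + 7 + 3 = 26
Best route has total 26 km.

26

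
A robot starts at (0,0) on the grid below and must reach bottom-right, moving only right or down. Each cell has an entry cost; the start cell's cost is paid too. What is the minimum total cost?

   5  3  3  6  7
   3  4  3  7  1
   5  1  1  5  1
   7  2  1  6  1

Cheapest: (0,0) -> (0,1) -> (1,1) -> (2,1) -> (2,2) -> (2,3) -> (2,4) -> (3,4)
  5 + 3 + 4 + 1 + 1 + 5 + 1 + 1 = 21

21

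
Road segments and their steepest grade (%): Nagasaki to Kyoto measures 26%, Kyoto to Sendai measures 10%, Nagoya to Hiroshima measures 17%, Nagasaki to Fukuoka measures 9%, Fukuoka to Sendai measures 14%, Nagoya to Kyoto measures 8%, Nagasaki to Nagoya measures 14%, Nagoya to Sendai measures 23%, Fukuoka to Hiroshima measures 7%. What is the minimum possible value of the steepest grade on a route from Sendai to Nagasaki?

14

Comparing a few candidate routes:
Sendai-Fukuoka-Nagasaki: max(14, 9) = 14
Sendai-Kyoto-Nagoya-Hiroshima-Fukuoka-Nagasaki: max(10, 8, 17, 7, 9) = 17
Sendai-Nagoya-Nagasaki: max(23, 14) = 23
Sendai-Kyoto-Nagoya-Nagasaki: max(10, 8, 14) = 14
Sendai-Fukuoka-Hiroshima-Nagoya-Nagasaki: max(14, 7, 17, 14) = 17
Best route has worst link 14%.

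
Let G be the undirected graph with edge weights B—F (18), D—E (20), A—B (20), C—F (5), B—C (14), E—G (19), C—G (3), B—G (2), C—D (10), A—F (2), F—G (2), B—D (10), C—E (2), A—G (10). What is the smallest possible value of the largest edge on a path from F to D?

Checking several routes:
F - C - G - B - D: max(5, 3, 2, 10) = 10
F - A - G - B - D: max(2, 10, 2, 10) = 10
F - A - G - C - D: max(2, 10, 3, 10) = 10
F - C - D: max(5, 10) = 10
F - G - C - D: max(2, 3, 10) = 10
F - G - B - D: max(2, 2, 10) = 10
The minimum achievable maximum is 10.

10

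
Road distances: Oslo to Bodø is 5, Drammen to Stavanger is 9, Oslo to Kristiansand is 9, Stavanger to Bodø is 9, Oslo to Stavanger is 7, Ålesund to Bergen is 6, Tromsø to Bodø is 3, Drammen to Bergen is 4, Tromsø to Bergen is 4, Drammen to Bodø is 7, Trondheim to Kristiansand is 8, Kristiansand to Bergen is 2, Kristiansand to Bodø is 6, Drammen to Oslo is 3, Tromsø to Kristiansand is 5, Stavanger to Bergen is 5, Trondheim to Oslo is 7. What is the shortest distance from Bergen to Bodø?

A few of the Bergen→Bodø routes:
Bergen→Stavanger→Bodø: 5 + 9 = 14
Bergen→Kristiansand→Tromsø→Bodø: 2 + 5 + 3 = 10
Bergen→Tromsø→Bodø: 4 + 3 = 7
Bergen→Kristiansand→Bodø: 2 + 6 = 8
Bergen→Drammen→Oslo→Bodø: 4 + 3 + 5 = 12
Bergen→Drammen→Bodø: 4 + 7 = 11
Best route has total 7.

7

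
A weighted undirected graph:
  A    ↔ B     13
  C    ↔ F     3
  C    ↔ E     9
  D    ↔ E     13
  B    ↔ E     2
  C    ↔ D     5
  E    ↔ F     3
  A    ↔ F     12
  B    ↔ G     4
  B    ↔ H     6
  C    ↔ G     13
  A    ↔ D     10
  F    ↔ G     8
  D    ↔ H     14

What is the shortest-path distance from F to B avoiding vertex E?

12

Comparing a few candidate routes:
F -> G -> B: 8 + 4 = 12
F -> A -> B: 12 + 13 = 25
F -> C -> G -> B: 3 + 13 + 4 = 20
Shortest: 12.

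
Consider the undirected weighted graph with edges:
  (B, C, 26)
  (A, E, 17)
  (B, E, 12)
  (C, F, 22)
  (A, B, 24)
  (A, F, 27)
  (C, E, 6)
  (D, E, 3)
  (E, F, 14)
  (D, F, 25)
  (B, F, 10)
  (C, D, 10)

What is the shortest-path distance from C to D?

A few of the C→D routes:
C → E → F → D: 6 + 14 + 25 = 45
C → D: 10
C → E → D: 6 + 3 = 9
C → B → E → D: 26 + 12 + 3 = 41
C → F → E → D: 22 + 14 + 3 = 39
Best route has total 9.

9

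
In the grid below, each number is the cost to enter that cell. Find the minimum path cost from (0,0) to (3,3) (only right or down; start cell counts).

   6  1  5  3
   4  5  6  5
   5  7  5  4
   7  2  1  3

Path [0,0] → [0,1] → [1,1] → [2,1] → [3,1] → [3,2] → [3,3]: 6 + 1 + 5 + 7 + 2 + 1 + 3 = 25.

25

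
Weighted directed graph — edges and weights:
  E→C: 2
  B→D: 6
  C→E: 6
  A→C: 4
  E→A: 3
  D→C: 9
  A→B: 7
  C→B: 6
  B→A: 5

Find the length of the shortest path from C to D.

12

Candidate routes:
C→B→D: 6 + 6 = 12
C→E→A→B→D: 6 + 3 + 7 + 6 = 22
Shortest: 12.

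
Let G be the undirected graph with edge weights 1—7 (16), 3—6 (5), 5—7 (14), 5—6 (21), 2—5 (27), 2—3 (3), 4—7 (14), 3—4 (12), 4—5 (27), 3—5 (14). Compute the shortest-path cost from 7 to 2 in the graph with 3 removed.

Paths from 7 to 2 avoiding 3:
7 - 5 - 2: 14 + 27 = 41
7 - 4 - 5 - 2: 14 + 27 + 27 = 68
The minimum is 41.

41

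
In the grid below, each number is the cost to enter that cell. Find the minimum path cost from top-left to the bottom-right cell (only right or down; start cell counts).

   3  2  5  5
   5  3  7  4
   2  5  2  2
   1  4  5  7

24

Path r0c0 r0c1 r1c1 r2c1 r2c2 r2c3 r3c3: 3 + 2 + 3 + 5 + 2 + 2 + 7 = 24.
For comparison, the top-then-right route costs 28.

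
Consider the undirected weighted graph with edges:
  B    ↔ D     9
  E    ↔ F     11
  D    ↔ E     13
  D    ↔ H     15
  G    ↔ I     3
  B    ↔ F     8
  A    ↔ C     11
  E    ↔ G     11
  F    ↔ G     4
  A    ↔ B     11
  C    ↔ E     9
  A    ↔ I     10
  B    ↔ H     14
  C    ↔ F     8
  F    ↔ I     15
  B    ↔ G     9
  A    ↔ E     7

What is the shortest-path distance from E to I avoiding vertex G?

Comparing a few candidate routes:
E-F-I: 11 + 15 = 26
E-A-I: 7 + 10 = 17
E-C-A-I: 9 + 11 + 10 = 30
The minimum is 17.

17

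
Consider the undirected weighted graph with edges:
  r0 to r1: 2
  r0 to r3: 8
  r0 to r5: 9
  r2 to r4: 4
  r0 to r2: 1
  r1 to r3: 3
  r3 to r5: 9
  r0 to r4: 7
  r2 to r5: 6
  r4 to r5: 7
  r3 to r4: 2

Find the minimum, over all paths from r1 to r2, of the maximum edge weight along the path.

Checking several routes:
r1 -> r3 -> r4 -> r2: max(3, 2, 4) = 4
r1 -> r0 -> r2: max(2, 1) = 2
r1 -> r0 -> r4 -> r5 -> r2: max(2, 7, 7, 6) = 7
The minimum achievable maximum is 2.

2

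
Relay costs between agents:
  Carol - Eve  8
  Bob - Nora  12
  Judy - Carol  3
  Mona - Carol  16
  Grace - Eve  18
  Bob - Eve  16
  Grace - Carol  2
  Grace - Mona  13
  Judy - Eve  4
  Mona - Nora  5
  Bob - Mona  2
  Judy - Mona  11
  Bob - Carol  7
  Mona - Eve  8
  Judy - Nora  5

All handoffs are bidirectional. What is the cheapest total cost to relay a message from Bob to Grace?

Comparing a few candidate routes:
Bob-Carol-Grace: 7 + 2 = 9
Bob-Mona-Nora-Judy-Carol-Grace: 2 + 5 + 5 + 3 + 2 = 17
Bob-Mona-Grace: 2 + 13 = 15
The minimum is 9.

9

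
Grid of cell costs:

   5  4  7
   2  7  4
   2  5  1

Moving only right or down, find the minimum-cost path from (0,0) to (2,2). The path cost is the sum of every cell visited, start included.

One optimal route is [0,0]→[1,0]→[2,0]→[2,1]→[2,2].
Its cost is 5 + 2 + 2 + 5 + 1 = 15.
For comparison, the top-then-right route costs 21.

15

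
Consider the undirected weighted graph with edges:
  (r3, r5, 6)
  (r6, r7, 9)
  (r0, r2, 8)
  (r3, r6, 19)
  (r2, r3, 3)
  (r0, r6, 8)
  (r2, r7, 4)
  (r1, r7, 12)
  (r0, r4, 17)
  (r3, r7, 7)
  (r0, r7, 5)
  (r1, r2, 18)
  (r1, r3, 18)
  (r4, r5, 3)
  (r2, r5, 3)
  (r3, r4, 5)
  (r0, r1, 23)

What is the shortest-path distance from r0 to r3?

11

A few of the r0→r3 routes:
r0 → r7 → r2 → r3: 5 + 4 + 3 = 12
r0 → r2 → r5 → r3: 8 + 3 + 6 = 17
r0 → r2 → r7 → r3: 8 + 4 + 7 = 19
r0 → r7 → r2 → r5 → r3: 5 + 4 + 3 + 6 = 18
r0 → r7 → r3: 5 + 7 = 12
r0 → r2 → r3: 8 + 3 = 11
Shortest: 11.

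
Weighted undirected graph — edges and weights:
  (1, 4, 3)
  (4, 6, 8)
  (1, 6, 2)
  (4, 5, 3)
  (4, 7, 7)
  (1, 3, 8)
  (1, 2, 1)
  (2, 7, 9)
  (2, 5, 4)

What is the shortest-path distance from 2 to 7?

Routes from 2 to 7:
2 -> 1 -> 6 -> 4 -> 7: 1 + 2 + 8 + 7 = 18
2 -> 7: 9
2 -> 1 -> 4 -> 7: 1 + 3 + 7 = 11
2 -> 5 -> 4 -> 7: 4 + 3 + 7 = 14
Best route has total 9.

9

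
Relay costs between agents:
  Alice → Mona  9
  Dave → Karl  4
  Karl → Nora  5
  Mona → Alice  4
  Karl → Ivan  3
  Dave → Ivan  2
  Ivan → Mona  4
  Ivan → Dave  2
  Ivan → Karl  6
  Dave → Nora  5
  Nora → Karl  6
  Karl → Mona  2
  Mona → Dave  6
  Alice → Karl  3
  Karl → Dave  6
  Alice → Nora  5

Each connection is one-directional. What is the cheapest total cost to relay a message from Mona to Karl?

Candidate routes:
Mona→Alice→Karl: 4 + 3 = 7
Mona→Alice→Nora→Karl: 4 + 5 + 6 = 15
Mona→Dave→Nora→Karl: 6 + 5 + 6 = 17
Mona→Dave→Ivan→Karl: 6 + 2 + 6 = 14
Mona→Dave→Karl: 6 + 4 = 10
Shortest: 7.

7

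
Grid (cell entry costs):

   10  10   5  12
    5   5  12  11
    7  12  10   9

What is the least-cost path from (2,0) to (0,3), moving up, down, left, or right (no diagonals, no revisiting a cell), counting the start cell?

44

Cheapest: r2c0 r1c0 r1c1 r0c1 r0c2 r0c3
  7 + 5 + 5 + 10 + 5 + 12 = 44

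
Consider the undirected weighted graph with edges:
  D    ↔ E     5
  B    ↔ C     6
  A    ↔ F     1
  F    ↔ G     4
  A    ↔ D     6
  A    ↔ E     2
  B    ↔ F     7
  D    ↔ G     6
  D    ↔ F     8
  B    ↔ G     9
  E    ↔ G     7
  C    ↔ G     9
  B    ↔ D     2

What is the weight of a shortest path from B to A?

A few of the B→A routes:
B→D→A: 2 + 6 = 8
B→F→A: 7 + 1 = 8
B→D→E→A: 2 + 5 + 2 = 9
B→D→F→A: 2 + 8 + 1 = 11
Best route has total 8.

8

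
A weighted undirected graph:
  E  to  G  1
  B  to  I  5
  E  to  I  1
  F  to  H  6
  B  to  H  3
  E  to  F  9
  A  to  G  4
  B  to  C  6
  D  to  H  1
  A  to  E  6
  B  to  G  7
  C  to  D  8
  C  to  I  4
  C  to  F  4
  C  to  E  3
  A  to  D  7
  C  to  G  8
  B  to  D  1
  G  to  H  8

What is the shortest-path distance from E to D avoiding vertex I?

Comparing a few candidate routes:
E - G - H - D: 1 + 8 + 1 = 10
E - G - B - H - D: 1 + 7 + 3 + 1 = 12
E - G - B - D: 1 + 7 + 1 = 9
E - C - D: 3 + 8 = 11
E - C - B - D: 3 + 6 + 1 = 10
The minimum is 9.

9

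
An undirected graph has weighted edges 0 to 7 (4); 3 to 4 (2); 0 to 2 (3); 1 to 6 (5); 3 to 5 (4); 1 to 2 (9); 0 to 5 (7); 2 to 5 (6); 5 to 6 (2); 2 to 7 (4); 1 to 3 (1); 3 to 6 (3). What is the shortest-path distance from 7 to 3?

Comparing a few candidate routes:
7→0→5→3: 4 + 7 + 4 = 15
7→2→5→3: 4 + 6 + 4 = 14
7→2→1→3: 4 + 9 + 1 = 14
The minimum is 14.

14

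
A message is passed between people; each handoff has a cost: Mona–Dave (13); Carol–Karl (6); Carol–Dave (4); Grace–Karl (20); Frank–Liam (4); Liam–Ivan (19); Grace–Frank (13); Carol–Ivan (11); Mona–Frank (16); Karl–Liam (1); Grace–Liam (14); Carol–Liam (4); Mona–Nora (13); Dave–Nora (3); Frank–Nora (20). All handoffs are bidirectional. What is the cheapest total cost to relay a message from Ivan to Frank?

Some routes from Ivan to Frank:
Ivan → Liam → Frank: 19 + 4 = 23
Ivan → Carol → Liam → Frank: 11 + 4 + 4 = 19
Ivan → Carol → Karl → Liam → Frank: 11 + 6 + 1 + 4 = 22
The minimum is 19.

19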